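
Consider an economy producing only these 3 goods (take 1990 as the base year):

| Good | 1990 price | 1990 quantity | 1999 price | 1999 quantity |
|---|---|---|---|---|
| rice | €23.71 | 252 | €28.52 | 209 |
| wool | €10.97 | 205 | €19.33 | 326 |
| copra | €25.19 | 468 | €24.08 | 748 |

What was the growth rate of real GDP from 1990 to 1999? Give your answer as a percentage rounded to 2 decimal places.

Real GDP 1990 = Nominal GDP 1990 = 23.71·252 + 10.97·205 + 25.19·468 = 20012.69.
Real GDP 1999 (at 1990 prices) = 23.71·209 + 10.97·326 + 25.19·748 = 27373.73.
Real growth = 27373.73/20012.69 − 1 = 0.3678.

36.78%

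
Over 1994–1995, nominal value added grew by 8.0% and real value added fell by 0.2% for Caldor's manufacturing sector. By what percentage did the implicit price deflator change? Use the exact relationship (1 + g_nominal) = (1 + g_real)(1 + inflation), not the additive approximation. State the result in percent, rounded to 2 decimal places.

8.22%

(1 + g_nom) = (1 + g_real)(1 + π), so π = 1.0800 / 0.9980 − 1 = 0.08216.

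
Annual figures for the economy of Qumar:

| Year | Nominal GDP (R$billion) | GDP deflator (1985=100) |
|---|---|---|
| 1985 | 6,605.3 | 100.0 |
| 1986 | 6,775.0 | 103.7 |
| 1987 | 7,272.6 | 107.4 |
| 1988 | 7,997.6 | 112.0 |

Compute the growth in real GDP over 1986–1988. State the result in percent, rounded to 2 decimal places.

9.30%

Real GDP 1986 = 6775.0/1.037 = 6533.27.
Real GDP 1988 = 7997.6/1.120 = 7140.71.
Change = 7140.71/6533.27 − 1 = 0.0930.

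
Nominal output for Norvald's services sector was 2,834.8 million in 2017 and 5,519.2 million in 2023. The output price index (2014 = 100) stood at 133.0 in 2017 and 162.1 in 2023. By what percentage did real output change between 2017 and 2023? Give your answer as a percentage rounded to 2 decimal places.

59.74%

Real output 2017 = 2834.8 / 1.330 = 2131.43.
Real output 2023 = 5519.2 / 1.621 = 3404.81.
Real growth = 3404.81 / 2131.43 − 1 = 0.5974.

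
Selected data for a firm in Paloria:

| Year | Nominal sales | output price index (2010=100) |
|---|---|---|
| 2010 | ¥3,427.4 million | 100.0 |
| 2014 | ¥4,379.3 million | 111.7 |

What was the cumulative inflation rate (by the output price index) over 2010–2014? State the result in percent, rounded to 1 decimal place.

11.7%

Price-level change = 111.7 / 100.0 − 1 = 0.1170.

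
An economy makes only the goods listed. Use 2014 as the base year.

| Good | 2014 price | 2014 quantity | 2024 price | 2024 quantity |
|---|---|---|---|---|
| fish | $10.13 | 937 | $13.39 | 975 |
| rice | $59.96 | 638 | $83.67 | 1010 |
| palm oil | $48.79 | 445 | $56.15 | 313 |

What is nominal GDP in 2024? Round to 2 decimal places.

Nominal GDP 2024 = Σ (p_2024 × q_2024) = 13.39·975 + 83.67·1010 + 56.15·313 = 115136.90.

$115136.90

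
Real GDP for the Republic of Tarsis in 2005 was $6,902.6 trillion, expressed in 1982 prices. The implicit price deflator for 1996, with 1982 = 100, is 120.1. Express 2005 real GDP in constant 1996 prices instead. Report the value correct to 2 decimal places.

$8,290.02 trillion

Real GDP in 1996 prices = Real GDP in 1982 prices × (P_1996/P_1982) = 6902.6 × 1.201 = 8290.02.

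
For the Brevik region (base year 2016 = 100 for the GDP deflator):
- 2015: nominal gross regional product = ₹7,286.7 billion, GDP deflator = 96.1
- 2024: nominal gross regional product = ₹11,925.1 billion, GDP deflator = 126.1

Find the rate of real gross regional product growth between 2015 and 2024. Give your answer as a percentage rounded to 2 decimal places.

24.72%

Real gross regional product 2015 = 7286.7 / 0.961 = 7582.41.
Real gross regional product 2024 = 11925.1 / 1.261 = 9456.86.
Real growth = 9456.86 / 7582.41 − 1 = 0.2472.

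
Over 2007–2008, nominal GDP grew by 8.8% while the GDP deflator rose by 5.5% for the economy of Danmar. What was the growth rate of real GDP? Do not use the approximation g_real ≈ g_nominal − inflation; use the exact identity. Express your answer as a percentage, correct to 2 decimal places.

(1 + g_nom) = (1 + g_real)(1 + π), so g_real = 1.0880 / 1.0550 − 1 = 0.03128.

3.13%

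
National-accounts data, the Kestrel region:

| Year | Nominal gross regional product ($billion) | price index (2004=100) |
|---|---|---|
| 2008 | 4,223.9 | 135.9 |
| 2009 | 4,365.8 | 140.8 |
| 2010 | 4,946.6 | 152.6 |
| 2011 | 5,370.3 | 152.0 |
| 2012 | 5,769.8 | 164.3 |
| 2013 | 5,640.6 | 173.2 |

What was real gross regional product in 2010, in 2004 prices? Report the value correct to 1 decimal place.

$3,241.5 billion

Real gross regional product 2010 = 4946.6 / 1.526 = 3241.55.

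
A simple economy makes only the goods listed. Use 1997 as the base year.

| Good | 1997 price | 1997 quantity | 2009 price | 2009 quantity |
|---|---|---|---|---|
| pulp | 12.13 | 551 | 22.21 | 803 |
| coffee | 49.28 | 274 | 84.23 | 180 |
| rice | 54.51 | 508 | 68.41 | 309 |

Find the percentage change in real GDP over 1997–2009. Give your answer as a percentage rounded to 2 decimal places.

-25.95%

Real GDP 1997 = Nominal GDP 1997 = 12.13·551 + 49.28·274 + 54.51·508 = 47877.43.
Real GDP 2009 (at 1997 prices) = 12.13·803 + 49.28·180 + 54.51·309 = 35454.38.
Real growth = 35454.38/47877.43 − 1 = -0.2595.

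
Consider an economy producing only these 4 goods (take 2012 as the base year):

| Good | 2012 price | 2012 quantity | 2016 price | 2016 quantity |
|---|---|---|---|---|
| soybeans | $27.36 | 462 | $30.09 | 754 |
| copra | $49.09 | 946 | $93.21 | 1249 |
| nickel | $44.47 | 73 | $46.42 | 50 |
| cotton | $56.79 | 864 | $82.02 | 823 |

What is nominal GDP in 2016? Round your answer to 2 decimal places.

Nominal GDP 2016 = Σ (p_2016 × q_2016) = 30.09·754 + 93.21·1249 + 46.42·50 + 82.02·823 = 208930.61.

$208930.61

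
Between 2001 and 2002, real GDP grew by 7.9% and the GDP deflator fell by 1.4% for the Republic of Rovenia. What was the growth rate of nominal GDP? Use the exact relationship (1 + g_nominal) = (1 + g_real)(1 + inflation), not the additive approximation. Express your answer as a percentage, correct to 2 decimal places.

(1 + g_nom) = (1 + g_real)(1 + π) = 1.0790 × 0.9860 = 1.06389.

6.39%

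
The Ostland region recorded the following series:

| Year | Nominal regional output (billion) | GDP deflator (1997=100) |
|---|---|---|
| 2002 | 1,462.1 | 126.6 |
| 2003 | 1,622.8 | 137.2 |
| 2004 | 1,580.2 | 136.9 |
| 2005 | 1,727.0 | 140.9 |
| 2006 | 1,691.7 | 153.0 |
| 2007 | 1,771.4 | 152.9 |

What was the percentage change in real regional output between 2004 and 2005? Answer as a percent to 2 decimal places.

Real regional output 2004 = 1580.2/1.369 = 1154.27.
Real regional output 2005 = 1727.0/1.409 = 1225.69.
Change = 1225.69/1154.27 − 1 = 0.0619.

6.19%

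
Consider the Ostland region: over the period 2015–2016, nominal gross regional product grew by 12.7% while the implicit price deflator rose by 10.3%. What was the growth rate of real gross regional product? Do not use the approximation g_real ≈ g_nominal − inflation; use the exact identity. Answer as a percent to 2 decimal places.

(1 + g_nom) = (1 + g_real)(1 + π), so g_real = 1.1270 / 1.1030 − 1 = 0.02176.

2.18%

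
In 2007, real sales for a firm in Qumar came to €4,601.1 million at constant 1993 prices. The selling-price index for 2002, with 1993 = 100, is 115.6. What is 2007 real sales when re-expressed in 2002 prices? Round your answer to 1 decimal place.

€5,318.9 million

Real sales in 2002 prices = Real sales in 1993 prices × (P_2002/P_1993) = 4601.1 × 1.156 = 5318.87.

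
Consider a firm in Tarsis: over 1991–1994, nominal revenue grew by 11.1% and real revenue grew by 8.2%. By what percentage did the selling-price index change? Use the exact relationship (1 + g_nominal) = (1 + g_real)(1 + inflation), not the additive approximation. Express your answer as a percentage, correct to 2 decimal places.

2.68%

(1 + g_nom) = (1 + g_real)(1 + π), so π = 1.1110 / 1.0820 − 1 = 0.02680.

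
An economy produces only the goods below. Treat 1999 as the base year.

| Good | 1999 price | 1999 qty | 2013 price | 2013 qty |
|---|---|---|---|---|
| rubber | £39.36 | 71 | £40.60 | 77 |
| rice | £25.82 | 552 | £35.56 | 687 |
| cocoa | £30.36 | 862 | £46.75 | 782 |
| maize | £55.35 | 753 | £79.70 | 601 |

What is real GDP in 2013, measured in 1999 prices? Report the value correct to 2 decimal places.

Real GDP 2013 = Σ (p_1999 × q_2013) = 39.36·77 + 25.82·687 + 30.36·782 + 55.35·601 = 77775.93.

£77775.93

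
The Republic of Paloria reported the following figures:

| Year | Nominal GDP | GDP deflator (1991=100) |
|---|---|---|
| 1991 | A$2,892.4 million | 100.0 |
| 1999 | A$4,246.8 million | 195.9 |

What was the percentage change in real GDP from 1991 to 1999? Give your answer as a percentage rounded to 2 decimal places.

Real GDP 1991 = 2892.4 / 1.000 = 2892.40.
Real GDP 1999 = 4246.8 / 1.959 = 2167.84.
Real growth = 2167.84 / 2892.40 − 1 = -0.2505.

-25.05%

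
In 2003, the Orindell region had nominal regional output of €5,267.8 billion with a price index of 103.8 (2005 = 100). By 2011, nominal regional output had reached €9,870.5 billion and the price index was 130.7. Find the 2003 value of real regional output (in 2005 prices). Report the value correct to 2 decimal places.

Real regional output = Nominal / (price index/100) = 5267.8 / 1.038 = 5074.95.

€5,074.95 billion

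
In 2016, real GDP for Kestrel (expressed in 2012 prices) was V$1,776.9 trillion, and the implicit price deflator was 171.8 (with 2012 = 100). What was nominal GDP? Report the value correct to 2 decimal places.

V$3,052.71 trillion

Nominal GDP = Real × (implicit price deflator/100) = 1776.9 × 1.718 = 3052.71.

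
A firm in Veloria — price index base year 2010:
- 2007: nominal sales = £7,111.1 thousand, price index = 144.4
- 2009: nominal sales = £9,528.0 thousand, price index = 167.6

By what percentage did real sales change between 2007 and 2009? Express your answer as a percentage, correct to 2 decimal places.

15.44%

Real sales 2007 = 7111.1 / 1.444 = 4924.58.
Real sales 2009 = 9528.0 / 1.676 = 5684.96.
Real growth = 5684.96 / 4924.58 − 1 = 0.1544.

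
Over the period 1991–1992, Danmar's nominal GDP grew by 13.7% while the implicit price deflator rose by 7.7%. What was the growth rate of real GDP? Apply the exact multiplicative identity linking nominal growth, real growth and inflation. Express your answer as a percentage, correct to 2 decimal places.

(1 + g_nom) = (1 + g_real)(1 + π), so g_real = 1.1370 / 1.0770 − 1 = 0.05571.

5.57%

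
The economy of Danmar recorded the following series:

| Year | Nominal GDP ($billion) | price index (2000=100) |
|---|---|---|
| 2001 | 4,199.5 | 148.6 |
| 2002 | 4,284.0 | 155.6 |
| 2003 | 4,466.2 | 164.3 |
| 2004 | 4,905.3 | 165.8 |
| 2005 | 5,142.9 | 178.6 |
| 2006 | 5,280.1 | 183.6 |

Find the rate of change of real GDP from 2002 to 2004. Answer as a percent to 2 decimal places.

Real GDP 2002 = 4284.0/1.556 = 2753.21.
Real GDP 2004 = 4905.3/1.658 = 2958.56.
Change = 2958.56/2753.21 − 1 = 0.0746.

7.46%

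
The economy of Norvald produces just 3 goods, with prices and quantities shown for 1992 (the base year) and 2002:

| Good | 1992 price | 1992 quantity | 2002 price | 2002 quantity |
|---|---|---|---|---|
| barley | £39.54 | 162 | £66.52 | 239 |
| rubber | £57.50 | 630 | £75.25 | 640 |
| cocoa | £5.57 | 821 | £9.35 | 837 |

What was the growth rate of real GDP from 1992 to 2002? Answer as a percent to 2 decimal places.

7.86%

Real GDP 1992 = Nominal GDP 1992 = 39.54·162 + 57.50·630 + 5.57·821 = 47203.45.
Real GDP 2002 (at 1992 prices) = 39.54·239 + 57.50·640 + 5.57·837 = 50912.15.
Real growth = 50912.15/47203.45 − 1 = 0.0786.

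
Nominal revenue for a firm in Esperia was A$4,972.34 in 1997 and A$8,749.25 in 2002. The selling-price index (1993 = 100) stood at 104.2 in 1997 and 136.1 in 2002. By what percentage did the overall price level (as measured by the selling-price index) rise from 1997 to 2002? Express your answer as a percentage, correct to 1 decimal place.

Price-level change = 136.1 / 104.2 − 1 = 0.3061.

30.6%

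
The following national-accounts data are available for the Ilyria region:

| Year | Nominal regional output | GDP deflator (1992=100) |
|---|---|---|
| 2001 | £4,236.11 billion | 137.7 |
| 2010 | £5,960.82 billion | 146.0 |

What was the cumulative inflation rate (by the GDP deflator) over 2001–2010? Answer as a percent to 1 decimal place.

6.0%

Price-level change = 146.0 / 137.7 − 1 = 0.0603.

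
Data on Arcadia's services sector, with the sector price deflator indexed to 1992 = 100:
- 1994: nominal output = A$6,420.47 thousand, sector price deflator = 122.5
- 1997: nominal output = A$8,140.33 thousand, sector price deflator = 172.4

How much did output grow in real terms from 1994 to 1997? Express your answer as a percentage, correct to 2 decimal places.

Deflate each year: 1994 → 6420.47/1.225 = 5241.20; 1997 → 8140.33/1.724 = 4721.77.
So real output changed by 4721.77/5241.20 − 1 = -0.0991, i.e. -9.91%.

-9.91%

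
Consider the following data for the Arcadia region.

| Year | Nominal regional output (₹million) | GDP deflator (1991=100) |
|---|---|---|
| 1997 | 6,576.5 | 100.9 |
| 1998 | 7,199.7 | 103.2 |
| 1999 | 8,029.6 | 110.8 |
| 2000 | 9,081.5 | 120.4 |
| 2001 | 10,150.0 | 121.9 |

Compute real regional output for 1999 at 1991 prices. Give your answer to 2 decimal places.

Real regional output 1999 = 8029.6 / 1.108 = 7246.93.

₹7,246.93 million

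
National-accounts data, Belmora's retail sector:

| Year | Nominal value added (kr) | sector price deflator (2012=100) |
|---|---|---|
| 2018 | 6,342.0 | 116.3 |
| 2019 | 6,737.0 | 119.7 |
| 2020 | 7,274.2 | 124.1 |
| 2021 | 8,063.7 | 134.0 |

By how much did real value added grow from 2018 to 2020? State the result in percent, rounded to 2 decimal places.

Real value added 2018 = 6342.0/1.163 = 5453.14.
Real value added 2020 = 7274.2/1.241 = 5861.56.
Change = 5861.56/5453.14 − 1 = 0.0749.

7.49%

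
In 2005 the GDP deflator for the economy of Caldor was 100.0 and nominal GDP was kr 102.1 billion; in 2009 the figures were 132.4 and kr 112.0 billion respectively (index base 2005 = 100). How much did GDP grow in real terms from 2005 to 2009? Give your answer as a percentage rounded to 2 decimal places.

Real GDP 2005 = 102.1 / 1.000 = 102.10.
Real GDP 2009 = 112.0 / 1.324 = 84.59.
Real growth = 84.59 / 102.10 − 1 = -0.1715.

-17.15%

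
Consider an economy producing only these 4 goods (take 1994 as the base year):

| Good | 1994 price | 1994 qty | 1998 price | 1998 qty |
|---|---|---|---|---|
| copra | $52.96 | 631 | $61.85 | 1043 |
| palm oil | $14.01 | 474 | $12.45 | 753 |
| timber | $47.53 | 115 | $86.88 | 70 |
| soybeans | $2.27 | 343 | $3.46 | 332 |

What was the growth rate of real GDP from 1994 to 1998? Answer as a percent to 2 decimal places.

50.89%

Real GDP 1994 = Nominal GDP 1994 = 52.96·631 + 14.01·474 + 47.53·115 + 2.27·343 = 46303.06.
Real GDP 1998 (at 1994 prices) = 52.96·1043 + 14.01·753 + 47.53·70 + 2.27·332 = 69867.55.
Real growth = 69867.55/46303.06 − 1 = 0.5089.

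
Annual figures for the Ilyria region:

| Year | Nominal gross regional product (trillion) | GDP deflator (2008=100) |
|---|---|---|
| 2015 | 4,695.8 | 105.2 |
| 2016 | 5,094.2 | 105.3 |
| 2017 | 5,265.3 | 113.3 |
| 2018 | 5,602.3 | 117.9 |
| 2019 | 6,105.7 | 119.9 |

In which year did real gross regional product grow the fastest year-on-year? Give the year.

2016

2016: real = 5094.2/1.053 = 4837.80; growth vs 2015 (4463.69) = 8.38%.
2017: real = 5265.3/1.133 = 4647.22; growth vs 2016 (4837.80) = -3.94%.
2018: real = 5602.3/1.179 = 4751.74; growth vs 2017 (4647.22) = 2.25%.
2019: real = 6105.7/1.199 = 5092.33; growth vs 2018 (4751.74) = 7.17%.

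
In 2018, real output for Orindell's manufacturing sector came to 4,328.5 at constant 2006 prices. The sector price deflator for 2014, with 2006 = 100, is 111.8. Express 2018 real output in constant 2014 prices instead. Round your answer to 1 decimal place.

Real output in 2014 prices = Real output in 2006 prices × (P_2014/P_2006) = 4328.5 × 1.118 = 4839.26.

4,839.3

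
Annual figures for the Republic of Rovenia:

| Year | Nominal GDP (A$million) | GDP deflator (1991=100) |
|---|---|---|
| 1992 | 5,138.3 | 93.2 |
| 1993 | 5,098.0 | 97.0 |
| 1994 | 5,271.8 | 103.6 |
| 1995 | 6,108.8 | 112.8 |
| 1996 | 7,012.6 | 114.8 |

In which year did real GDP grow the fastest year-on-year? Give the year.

1993: real = 5098.0/0.970 = 5255.67; growth vs 1992 (5513.20) = -4.67%.
1994: real = 5271.8/1.036 = 5088.61; growth vs 1993 (5255.67) = -3.18%.
1995: real = 6108.8/1.128 = 5415.60; growth vs 1994 (5088.61) = 6.43%.
1996: real = 7012.6/1.148 = 6108.54; growth vs 1995 (5415.60) = 12.80%.

1996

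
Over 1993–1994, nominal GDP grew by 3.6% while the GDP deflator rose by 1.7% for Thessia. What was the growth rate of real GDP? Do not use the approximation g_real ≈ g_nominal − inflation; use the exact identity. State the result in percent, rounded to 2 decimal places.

(1 + g_nom) = (1 + g_real)(1 + π), so g_real = 1.0360 / 1.0170 − 1 = 0.01868.

1.87%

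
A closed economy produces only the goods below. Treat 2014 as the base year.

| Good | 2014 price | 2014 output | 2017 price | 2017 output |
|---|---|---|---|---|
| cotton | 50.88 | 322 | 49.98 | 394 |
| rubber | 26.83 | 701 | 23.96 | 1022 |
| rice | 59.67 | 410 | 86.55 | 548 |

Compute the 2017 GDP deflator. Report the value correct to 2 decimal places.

Nominal GDP 2017 = 49.98·394 + 23.96·1022 + 86.55·548 = 91608.64.
Real GDP 2017 (at 2014 prices) = 50.88·394 + 26.83·1022 + 59.67·548 = 80166.14.
Deflator = Nominal/Real × 100 = 91608.64/80166.14 × 100 = 114.273.

114.27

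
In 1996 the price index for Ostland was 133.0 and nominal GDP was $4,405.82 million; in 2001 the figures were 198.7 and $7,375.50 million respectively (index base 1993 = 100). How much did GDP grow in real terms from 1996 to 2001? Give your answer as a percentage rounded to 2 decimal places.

Real GDP 1996 = 4405.82 / 1.330 = 3312.65.
Real GDP 2001 = 7375.50 / 1.987 = 3711.88.
Real growth = 3711.88 / 3312.65 − 1 = 0.1205.

12.05%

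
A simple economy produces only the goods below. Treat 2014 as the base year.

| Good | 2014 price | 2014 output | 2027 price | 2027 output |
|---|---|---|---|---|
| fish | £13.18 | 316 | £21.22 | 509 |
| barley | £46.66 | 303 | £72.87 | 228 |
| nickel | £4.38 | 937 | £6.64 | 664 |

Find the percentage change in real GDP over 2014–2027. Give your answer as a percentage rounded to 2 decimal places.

-9.60%

Real GDP 2014 = Nominal GDP 2014 = 13.18·316 + 46.66·303 + 4.38·937 = 22406.92.
Real GDP 2027 (at 2014 prices) = 13.18·509 + 46.66·228 + 4.38·664 = 20255.42.
Real growth = 20255.42/22406.92 − 1 = -0.0960.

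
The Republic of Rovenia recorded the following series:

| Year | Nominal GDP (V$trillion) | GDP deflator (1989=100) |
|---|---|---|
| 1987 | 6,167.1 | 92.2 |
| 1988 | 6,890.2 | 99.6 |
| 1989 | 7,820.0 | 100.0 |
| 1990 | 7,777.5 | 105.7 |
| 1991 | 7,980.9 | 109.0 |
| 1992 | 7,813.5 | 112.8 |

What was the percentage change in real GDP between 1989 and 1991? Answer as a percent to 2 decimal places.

Real GDP 1989 = 7820.0/1.000 = 7820.00.
Real GDP 1991 = 7980.9/1.090 = 7321.93.
Change = 7321.93/7820.00 − 1 = -0.0637.

-6.37%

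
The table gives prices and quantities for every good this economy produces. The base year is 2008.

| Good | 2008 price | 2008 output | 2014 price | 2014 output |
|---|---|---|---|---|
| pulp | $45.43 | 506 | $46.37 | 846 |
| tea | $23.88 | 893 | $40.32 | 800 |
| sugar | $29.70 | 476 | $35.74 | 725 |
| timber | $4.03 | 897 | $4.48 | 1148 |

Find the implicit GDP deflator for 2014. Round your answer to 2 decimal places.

Nominal GDP 2014 = 46.37·846 + 40.32·800 + 35.74·725 + 4.48·1148 = 102539.56.
Real GDP 2014 (at 2008 prices) = 45.43·846 + 23.88·800 + 29.70·725 + 4.03·1148 = 83696.72.
Deflator = Nominal/Real × 100 = 102539.56/83696.72 × 100 = 122.513.

122.51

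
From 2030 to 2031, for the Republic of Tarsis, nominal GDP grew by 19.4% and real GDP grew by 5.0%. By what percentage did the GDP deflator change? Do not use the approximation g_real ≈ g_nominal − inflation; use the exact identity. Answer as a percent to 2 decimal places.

(1 + g_nom) = (1 + g_real)(1 + π), so π = 1.1940 / 1.0500 − 1 = 0.13714.

13.71%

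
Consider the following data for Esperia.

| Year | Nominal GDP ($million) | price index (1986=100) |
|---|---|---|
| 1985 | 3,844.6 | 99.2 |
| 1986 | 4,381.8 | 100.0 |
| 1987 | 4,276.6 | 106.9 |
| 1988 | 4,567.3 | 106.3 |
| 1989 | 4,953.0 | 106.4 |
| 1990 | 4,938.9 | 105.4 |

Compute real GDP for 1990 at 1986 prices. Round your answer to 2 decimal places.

Real GDP 1990 = 4938.9 / 1.054 = 4685.86.

$4,685.86 million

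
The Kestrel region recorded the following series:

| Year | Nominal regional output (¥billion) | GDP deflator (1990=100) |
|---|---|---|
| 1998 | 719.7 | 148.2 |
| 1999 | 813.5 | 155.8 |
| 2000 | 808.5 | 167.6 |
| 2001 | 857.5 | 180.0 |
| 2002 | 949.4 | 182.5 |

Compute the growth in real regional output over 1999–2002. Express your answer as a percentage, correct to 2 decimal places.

-0.37%

Real regional output 1999 = 813.5/1.558 = 522.14.
Real regional output 2002 = 949.4/1.825 = 520.22.
Change = 520.22/522.14 − 1 = -0.0037.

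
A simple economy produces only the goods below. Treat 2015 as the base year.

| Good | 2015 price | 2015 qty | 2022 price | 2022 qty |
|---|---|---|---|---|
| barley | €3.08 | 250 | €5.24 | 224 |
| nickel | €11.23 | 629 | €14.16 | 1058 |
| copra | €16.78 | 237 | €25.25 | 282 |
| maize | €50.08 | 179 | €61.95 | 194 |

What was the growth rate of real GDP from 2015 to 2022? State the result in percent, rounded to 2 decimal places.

30.06%

Real GDP 2015 = Nominal GDP 2015 = 3.08·250 + 11.23·629 + 16.78·237 + 50.08·179 = 20774.85.
Real GDP 2022 (at 2015 prices) = 3.08·224 + 11.23·1058 + 16.78·282 + 50.08·194 = 27018.74.
Real growth = 27018.74/20774.85 − 1 = 0.3006.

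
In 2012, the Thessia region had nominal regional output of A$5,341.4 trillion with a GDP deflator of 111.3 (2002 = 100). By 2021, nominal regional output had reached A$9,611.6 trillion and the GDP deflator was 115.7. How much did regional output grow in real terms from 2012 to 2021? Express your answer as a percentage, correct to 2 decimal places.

Deflate each year: 2012 → 5341.4/1.113 = 4799.10; 2021 → 9611.6/1.157 = 8307.35.
So real regional output changed by 8307.35/4799.10 − 1 = 0.7310, i.e. 73.10%.

73.10%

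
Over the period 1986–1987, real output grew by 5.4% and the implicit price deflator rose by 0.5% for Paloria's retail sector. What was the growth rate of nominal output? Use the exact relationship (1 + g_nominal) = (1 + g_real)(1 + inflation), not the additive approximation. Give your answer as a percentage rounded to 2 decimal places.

5.93%

(1 + g_nom) = (1 + g_real)(1 + π) = 1.0540 × 1.0050 = 1.05927.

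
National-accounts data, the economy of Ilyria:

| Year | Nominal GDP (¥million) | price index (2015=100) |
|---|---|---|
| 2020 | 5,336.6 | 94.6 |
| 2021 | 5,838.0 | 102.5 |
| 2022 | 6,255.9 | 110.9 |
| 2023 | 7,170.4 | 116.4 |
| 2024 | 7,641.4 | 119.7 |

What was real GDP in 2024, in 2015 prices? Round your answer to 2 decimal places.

¥6,383.79 million

Real GDP 2024 = 7641.4 / 1.197 = 6383.79.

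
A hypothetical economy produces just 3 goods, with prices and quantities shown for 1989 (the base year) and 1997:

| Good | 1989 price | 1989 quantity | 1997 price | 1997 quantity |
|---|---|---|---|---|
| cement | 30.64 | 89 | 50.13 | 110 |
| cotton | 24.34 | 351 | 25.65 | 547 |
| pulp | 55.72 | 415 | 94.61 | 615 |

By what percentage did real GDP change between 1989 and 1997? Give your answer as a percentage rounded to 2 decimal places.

Real GDP 1989 = Nominal GDP 1989 = 30.64·89 + 24.34·351 + 55.72·415 = 34394.10.
Real GDP 1997 (at 1989 prices) = 30.64·110 + 24.34·547 + 55.72·615 = 50952.18.
Real growth = 50952.18/34394.10 − 1 = 0.4814.

48.14%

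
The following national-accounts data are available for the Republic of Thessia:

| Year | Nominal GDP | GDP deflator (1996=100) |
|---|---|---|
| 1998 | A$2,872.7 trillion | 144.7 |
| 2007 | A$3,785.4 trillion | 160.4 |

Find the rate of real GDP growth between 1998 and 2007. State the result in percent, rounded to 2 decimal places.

18.87%

Real GDP 1998 = 2872.7 / 1.447 = 1985.28.
Real GDP 2007 = 3785.4 / 1.604 = 2359.98.
Real growth = 2359.98 / 1985.28 − 1 = 0.1887.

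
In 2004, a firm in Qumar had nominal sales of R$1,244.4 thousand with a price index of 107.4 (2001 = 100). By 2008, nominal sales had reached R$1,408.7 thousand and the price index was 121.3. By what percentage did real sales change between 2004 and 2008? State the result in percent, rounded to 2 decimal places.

Real sales 2004 = 1244.4 / 1.074 = 1158.66.
Real sales 2008 = 1408.7 / 1.213 = 1161.34.
Real growth = 1161.34 / 1158.66 − 1 = 0.0023.

0.23%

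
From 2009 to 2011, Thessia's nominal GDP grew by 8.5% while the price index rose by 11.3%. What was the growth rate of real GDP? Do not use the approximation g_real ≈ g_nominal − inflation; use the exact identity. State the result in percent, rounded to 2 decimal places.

-2.52%

(1 + g_nom) = (1 + g_real)(1 + π), so g_real = 1.0850 / 1.1130 − 1 = -0.02516.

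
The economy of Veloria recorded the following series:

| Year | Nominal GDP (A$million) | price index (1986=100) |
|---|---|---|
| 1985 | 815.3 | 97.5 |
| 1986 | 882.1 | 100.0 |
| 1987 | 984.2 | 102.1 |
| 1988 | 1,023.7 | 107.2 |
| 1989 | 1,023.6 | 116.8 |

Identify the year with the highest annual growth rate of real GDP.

1986: real = 882.1/1.000 = 882.10; growth vs 1985 (836.21) = 5.49%.
1987: real = 984.2/1.021 = 963.96; growth vs 1986 (882.10) = 9.28%.
1988: real = 1023.7/1.072 = 954.94; growth vs 1987 (963.96) = -0.94%.
1989: real = 1023.6/1.168 = 876.37; growth vs 1988 (954.94) = -8.23%.

1987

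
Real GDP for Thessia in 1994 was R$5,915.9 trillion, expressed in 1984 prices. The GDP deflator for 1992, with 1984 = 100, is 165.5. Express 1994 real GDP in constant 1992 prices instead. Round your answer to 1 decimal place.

R$9,790.8 trillion

Real GDP in 1992 prices = Real GDP in 1984 prices × (P_1992/P_1984) = 5915.9 × 1.655 = 9790.81.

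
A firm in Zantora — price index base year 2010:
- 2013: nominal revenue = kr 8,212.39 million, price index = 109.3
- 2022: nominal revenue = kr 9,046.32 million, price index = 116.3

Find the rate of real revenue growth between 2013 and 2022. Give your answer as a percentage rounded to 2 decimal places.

3.52%

Deflate each year: 2013 → 8212.39/1.093 = 7513.62; 2022 → 9046.32/1.163 = 7778.44.
So real revenue changed by 7778.44/7513.62 − 1 = 0.0352, i.e. 3.52%.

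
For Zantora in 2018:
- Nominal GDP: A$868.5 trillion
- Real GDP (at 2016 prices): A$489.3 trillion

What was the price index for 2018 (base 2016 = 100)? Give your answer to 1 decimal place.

177.5

price index = (Nominal / Real) × 100 = 868.5 / 489.3 × 100 = 177.50.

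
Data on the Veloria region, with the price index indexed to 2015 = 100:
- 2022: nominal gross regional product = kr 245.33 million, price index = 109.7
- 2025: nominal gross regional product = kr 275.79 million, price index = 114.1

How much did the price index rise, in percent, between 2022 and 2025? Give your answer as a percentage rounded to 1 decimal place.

4.0%

Price-level change = 114.1 / 109.7 − 1 = 0.0401.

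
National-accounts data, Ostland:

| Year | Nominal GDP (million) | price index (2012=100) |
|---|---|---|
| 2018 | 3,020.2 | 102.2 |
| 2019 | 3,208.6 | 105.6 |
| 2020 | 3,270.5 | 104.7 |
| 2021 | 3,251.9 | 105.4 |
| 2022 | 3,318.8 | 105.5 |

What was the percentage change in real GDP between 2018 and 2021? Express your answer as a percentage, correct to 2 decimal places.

Real GDP 2018 = 3020.2/1.022 = 2955.19.
Real GDP 2021 = 3251.9/1.054 = 3085.29.
Change = 3085.29/2955.19 − 1 = 0.0440.

4.40%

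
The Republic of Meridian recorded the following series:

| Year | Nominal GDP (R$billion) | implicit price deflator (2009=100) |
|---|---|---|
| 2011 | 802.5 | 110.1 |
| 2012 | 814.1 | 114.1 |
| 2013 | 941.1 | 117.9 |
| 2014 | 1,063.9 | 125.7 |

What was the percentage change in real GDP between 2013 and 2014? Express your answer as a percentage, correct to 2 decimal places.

6.03%

Real GDP 2013 = 941.1/1.179 = 798.22.
Real GDP 2014 = 1063.9/1.257 = 846.38.
Change = 846.38/798.22 − 1 = 0.0603.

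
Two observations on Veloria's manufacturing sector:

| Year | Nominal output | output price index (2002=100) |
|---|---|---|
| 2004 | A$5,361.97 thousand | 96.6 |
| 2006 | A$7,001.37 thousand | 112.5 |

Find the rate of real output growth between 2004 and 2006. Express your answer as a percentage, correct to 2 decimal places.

Real output 2004 = 5361.97 / 0.966 = 5550.69.
Real output 2006 = 7001.37 / 1.125 = 6223.44.
Real growth = 6223.44 / 5550.69 − 1 = 0.1212.

12.12%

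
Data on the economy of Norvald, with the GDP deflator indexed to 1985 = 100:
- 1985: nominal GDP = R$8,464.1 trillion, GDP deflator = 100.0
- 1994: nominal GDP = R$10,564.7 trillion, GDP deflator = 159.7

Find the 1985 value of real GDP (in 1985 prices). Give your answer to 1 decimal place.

R$8,464.1 trillion

Real GDP = Nominal / (GDP deflator/100) = 8464.1 / 1.000 = 8464.10.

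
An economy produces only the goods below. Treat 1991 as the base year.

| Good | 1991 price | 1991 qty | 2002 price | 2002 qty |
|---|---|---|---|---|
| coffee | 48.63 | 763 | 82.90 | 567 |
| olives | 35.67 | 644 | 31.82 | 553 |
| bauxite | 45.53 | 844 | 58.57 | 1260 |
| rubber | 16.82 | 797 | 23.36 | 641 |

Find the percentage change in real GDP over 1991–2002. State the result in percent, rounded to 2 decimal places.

3.16%

Real GDP 1991 = Nominal GDP 1991 = 48.63·763 + 35.67·644 + 45.53·844 + 16.82·797 = 111909.03.
Real GDP 2002 (at 1991 prices) = 48.63·567 + 35.67·553 + 45.53·1260 + 16.82·641 = 115448.14.
Real growth = 115448.14/111909.03 − 1 = 0.0316.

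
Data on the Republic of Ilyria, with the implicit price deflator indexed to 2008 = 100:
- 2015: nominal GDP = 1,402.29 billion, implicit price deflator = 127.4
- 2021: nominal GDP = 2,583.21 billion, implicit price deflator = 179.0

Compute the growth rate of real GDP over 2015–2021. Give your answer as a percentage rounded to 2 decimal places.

Real GDP 2015 = 1402.29 / 1.274 = 1100.70.
Real GDP 2021 = 2583.21 / 1.790 = 1443.13.
Real growth = 1443.13 / 1100.70 − 1 = 0.3111.

31.11%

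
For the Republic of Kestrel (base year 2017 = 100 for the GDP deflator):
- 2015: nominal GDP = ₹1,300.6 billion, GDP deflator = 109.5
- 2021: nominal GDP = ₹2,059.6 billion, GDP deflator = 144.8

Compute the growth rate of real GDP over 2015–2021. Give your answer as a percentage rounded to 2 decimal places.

Deflate each year: 2015 → 1300.6/1.095 = 1187.76; 2021 → 2059.6/1.448 = 1422.38.
So real GDP changed by 1422.38/1187.76 − 1 = 0.1975, i.e. 19.75%.

19.75%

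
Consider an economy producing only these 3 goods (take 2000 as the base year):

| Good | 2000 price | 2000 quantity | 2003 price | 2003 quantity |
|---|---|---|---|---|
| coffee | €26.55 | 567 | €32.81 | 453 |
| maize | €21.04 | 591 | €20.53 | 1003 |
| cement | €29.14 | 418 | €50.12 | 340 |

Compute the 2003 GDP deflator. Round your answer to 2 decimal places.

121.97

Nominal GDP 2003 = 32.81·453 + 20.53·1003 + 50.12·340 = 52495.32.
Real GDP 2003 (at 2000 prices) = 26.55·453 + 21.04·1003 + 29.14·340 = 43037.87.
Deflator = Nominal/Real × 100 = 52495.32/43037.87 × 100 = 121.975.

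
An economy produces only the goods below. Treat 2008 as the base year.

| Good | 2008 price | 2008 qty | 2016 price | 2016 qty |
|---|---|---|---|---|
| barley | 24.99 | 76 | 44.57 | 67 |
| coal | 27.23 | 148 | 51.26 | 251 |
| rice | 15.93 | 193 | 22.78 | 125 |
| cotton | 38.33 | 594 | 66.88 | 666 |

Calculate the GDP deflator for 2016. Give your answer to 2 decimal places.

175.54

Nominal GDP 2016 = 44.57·67 + 51.26·251 + 22.78·125 + 66.88·666 = 63242.03.
Real GDP 2016 (at 2008 prices) = 24.99·67 + 27.23·251 + 15.93·125 + 38.33·666 = 36028.09.
Deflator = Nominal/Real × 100 = 63242.03/36028.09 × 100 = 175.535.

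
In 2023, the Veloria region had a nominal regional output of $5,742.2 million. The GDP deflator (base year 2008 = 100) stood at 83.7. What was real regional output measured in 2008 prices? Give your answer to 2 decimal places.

$6,860.45 million

Real regional output = Nominal / (GDP deflator/100) = 5742.2 / 0.837 = 6860.45.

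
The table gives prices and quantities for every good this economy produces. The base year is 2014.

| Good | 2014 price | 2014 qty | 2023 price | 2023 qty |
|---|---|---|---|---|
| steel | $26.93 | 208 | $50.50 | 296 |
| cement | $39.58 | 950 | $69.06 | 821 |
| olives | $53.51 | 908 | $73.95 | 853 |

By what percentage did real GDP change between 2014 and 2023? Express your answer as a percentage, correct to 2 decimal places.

-6.19%

Real GDP 2014 = Nominal GDP 2014 = 26.93·208 + 39.58·950 + 53.51·908 = 91789.52.
Real GDP 2023 (at 2014 prices) = 26.93·296 + 39.58·821 + 53.51·853 = 86110.49.
Real growth = 86110.49/91789.52 − 1 = -0.0619.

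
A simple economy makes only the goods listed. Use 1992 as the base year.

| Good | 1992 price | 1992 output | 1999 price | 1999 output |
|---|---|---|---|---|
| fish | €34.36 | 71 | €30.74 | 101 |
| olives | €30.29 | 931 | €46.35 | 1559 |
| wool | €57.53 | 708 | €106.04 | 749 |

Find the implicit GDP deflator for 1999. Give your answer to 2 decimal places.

Nominal GDP 1999 = 30.74·101 + 46.35·1559 + 106.04·749 = 154788.35.
Real GDP 1999 (at 1992 prices) = 34.36·101 + 30.29·1559 + 57.53·749 = 93782.44.
Deflator = Nominal/Real × 100 = 154788.35/93782.44 × 100 = 165.050.

165.05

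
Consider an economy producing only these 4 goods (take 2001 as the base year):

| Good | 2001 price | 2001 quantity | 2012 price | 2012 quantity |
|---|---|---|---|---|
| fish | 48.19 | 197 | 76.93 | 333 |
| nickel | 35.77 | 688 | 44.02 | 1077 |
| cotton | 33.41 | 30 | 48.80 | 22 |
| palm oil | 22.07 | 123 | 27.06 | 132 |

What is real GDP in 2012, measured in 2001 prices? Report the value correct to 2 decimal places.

58219.82

Real GDP 2012 = Σ (p_2001 × q_2012) = 48.19·333 + 35.77·1077 + 33.41·22 + 22.07·132 = 58219.82.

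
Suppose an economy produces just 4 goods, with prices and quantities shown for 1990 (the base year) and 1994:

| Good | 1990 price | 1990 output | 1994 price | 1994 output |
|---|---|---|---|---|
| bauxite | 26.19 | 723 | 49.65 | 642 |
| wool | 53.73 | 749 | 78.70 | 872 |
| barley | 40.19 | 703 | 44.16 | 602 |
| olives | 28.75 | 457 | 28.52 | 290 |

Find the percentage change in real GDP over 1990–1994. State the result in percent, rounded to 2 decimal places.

-4.35%

Real GDP 1990 = Nominal GDP 1990 = 26.19·723 + 53.73·749 + 40.19·703 + 28.75·457 = 100571.46.
Real GDP 1994 (at 1990 prices) = 26.19·642 + 53.73·872 + 40.19·602 + 28.75·290 = 96198.42.
Real growth = 96198.42/100571.46 − 1 = -0.0435.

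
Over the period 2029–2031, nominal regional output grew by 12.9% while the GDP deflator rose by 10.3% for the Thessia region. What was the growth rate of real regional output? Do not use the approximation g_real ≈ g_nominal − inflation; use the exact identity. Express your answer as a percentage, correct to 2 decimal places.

2.36%

(1 + g_nom) = (1 + g_real)(1 + π), so g_real = 1.1290 / 1.1030 − 1 = 0.02357.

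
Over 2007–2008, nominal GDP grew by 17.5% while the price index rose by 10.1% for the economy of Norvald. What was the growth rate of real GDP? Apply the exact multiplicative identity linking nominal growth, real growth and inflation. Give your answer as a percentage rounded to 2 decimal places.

6.72%

(1 + g_nom) = (1 + g_real)(1 + π), so g_real = 1.1750 / 1.1010 − 1 = 0.06721.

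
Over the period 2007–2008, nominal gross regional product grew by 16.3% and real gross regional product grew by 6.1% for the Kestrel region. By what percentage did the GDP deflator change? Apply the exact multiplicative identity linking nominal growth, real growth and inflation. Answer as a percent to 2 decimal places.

(1 + g_nom) = (1 + g_real)(1 + π), so π = 1.1630 / 1.0610 − 1 = 0.09614.

9.61%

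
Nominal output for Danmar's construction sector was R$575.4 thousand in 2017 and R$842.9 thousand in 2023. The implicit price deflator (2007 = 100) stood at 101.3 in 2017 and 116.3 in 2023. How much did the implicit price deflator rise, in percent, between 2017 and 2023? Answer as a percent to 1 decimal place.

14.8%

Price-level change = 116.3 / 101.3 − 1 = 0.1481.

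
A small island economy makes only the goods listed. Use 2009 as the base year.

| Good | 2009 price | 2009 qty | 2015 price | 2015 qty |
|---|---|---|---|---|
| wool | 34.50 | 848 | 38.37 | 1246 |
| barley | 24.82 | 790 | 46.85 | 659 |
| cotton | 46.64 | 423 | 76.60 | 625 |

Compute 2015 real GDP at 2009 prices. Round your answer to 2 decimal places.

Real GDP 2015 = Σ (p_2009 × q_2015) = 34.50·1246 + 24.82·659 + 46.64·625 = 88493.38.

88493.38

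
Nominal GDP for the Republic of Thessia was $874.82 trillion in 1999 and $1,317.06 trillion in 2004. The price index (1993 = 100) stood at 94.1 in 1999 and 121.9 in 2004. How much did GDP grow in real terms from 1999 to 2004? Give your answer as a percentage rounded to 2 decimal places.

Deflate each year: 1999 → 874.82/0.941 = 929.67; 2004 → 1317.06/1.219 = 1080.44.
So real GDP changed by 1080.44/929.67 − 1 = 0.1622, i.e. 16.22%.

16.22%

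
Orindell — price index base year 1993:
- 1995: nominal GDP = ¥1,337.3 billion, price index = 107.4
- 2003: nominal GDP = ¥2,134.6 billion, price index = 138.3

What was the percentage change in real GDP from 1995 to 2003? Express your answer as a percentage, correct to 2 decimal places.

Real GDP 1995 = 1337.3 / 1.074 = 1245.16.
Real GDP 2003 = 2134.6 / 1.383 = 1543.46.
Real growth = 1543.46 / 1245.16 − 1 = 0.2396.

23.96%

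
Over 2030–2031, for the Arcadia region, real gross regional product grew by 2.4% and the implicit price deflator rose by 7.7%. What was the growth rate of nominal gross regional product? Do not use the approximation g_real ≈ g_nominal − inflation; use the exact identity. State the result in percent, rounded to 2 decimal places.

(1 + g_nom) = (1 + g_real)(1 + π) = 1.0240 × 1.0770 = 1.10285.

10.28%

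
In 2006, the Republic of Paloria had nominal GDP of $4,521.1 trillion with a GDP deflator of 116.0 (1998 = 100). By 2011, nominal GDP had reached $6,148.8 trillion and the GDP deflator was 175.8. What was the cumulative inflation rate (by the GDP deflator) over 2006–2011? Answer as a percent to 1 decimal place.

Price-level change = 175.8 / 116.0 − 1 = 0.5155.

51.6%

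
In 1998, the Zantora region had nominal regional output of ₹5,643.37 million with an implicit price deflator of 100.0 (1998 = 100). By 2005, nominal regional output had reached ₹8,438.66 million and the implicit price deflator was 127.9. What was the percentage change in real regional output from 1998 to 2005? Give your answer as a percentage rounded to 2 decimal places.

Real regional output 1998 = 5643.37 / 1.000 = 5643.37.
Real regional output 2005 = 8438.66 / 1.279 = 6597.86.
Real growth = 6597.86 / 5643.37 − 1 = 0.1691.

16.91%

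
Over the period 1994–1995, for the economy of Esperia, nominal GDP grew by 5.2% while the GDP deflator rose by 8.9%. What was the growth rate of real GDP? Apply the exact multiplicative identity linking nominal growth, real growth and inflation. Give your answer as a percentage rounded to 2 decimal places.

(1 + g_nom) = (1 + g_real)(1 + π), so g_real = 1.0520 / 1.0890 − 1 = -0.03398.

-3.40%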